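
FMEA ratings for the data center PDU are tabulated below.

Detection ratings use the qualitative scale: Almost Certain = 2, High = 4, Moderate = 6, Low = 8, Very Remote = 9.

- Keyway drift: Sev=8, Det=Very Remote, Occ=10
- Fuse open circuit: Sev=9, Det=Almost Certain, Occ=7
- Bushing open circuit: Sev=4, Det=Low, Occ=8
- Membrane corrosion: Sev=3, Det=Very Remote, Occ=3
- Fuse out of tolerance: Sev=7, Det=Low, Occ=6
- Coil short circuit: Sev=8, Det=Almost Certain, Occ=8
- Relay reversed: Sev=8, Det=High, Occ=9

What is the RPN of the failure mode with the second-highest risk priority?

RPN = Severity × Occurrence × Detection:
  Keyway drift: 8 × 10 × 9 = 720
  Fuse open circuit: 9 × 7 × 2 = 126
  Bushing open circuit: 4 × 8 × 8 = 256
  Membrane corrosion: 3 × 3 × 9 = 81
  Fuse out of tolerance: 7 × 6 × 8 = 336
  Coil short circuit: 8 × 8 × 2 = 128
  Relay reversed: 8 × 9 × 4 = 288
Sorted descending: 720, 336, 288, 256, 128, 126, 81.
The second-highest RPN is 336 (Fuse out of tolerance).

336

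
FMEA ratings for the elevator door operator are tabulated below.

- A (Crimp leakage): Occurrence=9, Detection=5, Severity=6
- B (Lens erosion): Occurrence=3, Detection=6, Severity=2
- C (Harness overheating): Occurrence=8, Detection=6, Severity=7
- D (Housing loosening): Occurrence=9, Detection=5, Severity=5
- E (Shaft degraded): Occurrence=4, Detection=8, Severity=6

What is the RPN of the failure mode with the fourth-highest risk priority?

RPN = Severity × Occurrence × Detection:
  A: 6 × 9 × 5 = 270
  B: 2 × 3 × 6 = 36
  C: 7 × 8 × 6 = 336
  D: 5 × 9 × 5 = 225
  E: 6 × 4 × 8 = 192
Sorted descending: 336, 270, 225, 192, 36.
The fourth-highest RPN is 192 (E).

192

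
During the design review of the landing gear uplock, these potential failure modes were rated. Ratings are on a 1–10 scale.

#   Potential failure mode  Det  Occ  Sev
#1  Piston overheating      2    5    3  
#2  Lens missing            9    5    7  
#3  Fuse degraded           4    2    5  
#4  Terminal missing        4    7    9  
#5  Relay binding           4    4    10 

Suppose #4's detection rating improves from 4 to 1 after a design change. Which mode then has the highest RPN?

RPN = Severity × Occurrence × Detection:
  #1: 3 × 5 × 2 = 30
  #2: 7 × 5 × 9 = 315
  #3: 5 × 2 × 4 = 40
  #4: 9 × 7 × 4 = 252
  #5: 10 × 4 × 4 = 160
After action: #4 → 9 × 7 × 1 = 63.
Revised RPNs: #2=315, #5=160, #4=63, #3=40, #1=30.
Highest is now #2 (315).

#2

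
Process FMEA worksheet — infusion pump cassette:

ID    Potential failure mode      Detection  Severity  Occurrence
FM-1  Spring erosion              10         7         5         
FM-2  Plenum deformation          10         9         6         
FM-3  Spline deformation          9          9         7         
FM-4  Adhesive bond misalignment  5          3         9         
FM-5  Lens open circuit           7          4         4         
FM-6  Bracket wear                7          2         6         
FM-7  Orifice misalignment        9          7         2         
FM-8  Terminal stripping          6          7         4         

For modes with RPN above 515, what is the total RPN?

1107

RPN = Severity × Occurrence × Detection:
  FM-1: 7 × 5 × 10 = 350
  FM-2: 9 × 6 × 10 = 540
  FM-3: 9 × 7 × 9 = 567
  FM-4: 3 × 9 × 5 = 135
  FM-5: 4 × 4 × 7 = 112
  FM-6: 2 × 6 × 7 = 84
  FM-7: 7 × 2 × 9 = 126
  FM-8: 7 × 4 × 6 = 168
RPN > 515: FM-2 (540), FM-3 (567).
Sum: 540 + 567 = 1107.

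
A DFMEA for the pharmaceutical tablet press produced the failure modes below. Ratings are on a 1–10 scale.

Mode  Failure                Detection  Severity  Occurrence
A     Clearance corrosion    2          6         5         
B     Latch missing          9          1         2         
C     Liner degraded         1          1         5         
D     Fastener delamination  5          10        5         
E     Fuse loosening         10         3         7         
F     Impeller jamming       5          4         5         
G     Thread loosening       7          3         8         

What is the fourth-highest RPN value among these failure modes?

100

RPN = Severity × Occurrence × Detection:
  A: 6 × 5 × 2 = 60
  B: 1 × 2 × 9 = 18
  C: 1 × 5 × 1 = 5
  D: 10 × 5 × 5 = 250
  E: 3 × 7 × 10 = 210
  F: 4 × 5 × 5 = 100
  G: 3 × 8 × 7 = 168
Sorted descending: 250, 210, 168, 100, 60, 18, 5.
The fourth-highest RPN is 100 (F).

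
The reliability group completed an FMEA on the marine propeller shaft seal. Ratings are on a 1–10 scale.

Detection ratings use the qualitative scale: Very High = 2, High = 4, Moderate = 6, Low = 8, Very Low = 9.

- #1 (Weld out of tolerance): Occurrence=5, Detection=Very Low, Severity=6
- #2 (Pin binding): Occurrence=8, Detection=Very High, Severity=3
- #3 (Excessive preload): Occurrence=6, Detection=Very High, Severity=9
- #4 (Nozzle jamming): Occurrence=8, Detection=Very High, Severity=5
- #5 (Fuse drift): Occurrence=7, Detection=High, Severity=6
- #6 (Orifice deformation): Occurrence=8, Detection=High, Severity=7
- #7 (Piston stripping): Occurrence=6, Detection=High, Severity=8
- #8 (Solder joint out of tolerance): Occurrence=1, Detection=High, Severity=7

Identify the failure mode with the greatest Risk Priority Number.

#1

RPN = Severity × Occurrence × Detection:
  #1: 6 × 5 × 9 = 270
  #2: 3 × 8 × 2 = 48
  #3: 9 × 6 × 2 = 108
  #4: 5 × 8 × 2 = 80
  #5: 6 × 7 × 4 = 168
  #6: 7 × 8 × 4 = 224
  #7: 8 × 6 × 4 = 192
  #8: 7 × 1 × 4 = 28
Highest RPN is 270 → #1.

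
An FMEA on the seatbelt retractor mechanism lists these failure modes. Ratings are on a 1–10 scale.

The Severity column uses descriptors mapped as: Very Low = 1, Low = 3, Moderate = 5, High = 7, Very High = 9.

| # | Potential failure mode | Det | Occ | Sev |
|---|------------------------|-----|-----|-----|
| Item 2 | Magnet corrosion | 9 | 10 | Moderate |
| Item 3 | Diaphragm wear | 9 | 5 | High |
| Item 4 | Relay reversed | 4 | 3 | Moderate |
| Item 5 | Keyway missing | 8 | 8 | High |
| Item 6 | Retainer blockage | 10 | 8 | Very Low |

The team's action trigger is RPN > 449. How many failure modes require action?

1

RPN = Severity × Occurrence × Detection:
  Item 2: 5 × 10 × 9 = 450
  Item 3: 7 × 5 × 9 = 315
  Item 4: 5 × 3 × 4 = 60
  Item 5: 7 × 8 × 8 = 448
  Item 6: 1 × 8 × 10 = 80
Modes with RPN > 449: Item 2 (450) → 1.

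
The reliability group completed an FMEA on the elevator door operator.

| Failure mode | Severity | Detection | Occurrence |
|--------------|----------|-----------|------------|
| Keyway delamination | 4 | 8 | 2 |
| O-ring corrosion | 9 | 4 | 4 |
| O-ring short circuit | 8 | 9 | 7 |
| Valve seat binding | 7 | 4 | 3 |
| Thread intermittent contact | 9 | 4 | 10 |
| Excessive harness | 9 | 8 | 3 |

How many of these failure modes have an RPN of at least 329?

2

RPN = Severity × Occurrence × Detection:
  Keyway delamination: 4 × 2 × 8 = 64
  O-ring corrosion: 9 × 4 × 4 = 144
  O-ring short circuit: 8 × 7 × 9 = 504
  Valve seat binding: 7 × 3 × 4 = 84
  Thread intermittent contact: 9 × 10 × 4 = 360
  Excessive harness: 9 × 3 × 8 = 216
Modes with RPN ≥ 329: O-ring short circuit (504), Thread intermittent contact (360) → 2.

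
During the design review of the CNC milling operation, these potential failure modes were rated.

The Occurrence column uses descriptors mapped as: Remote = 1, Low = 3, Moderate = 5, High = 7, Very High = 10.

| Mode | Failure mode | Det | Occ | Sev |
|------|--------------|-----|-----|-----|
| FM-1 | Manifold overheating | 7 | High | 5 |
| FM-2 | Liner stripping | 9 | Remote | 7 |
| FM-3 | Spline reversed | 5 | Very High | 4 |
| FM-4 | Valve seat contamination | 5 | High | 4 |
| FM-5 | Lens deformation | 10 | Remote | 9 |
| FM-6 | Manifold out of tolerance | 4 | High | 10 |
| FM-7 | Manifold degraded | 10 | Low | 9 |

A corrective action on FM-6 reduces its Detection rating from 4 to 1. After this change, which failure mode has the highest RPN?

FM-7

RPN = Severity × Occurrence × Detection:
  FM-1: 5 × 7 × 7 = 245
  FM-2: 7 × 1 × 9 = 63
  FM-3: 4 × 10 × 5 = 200
  FM-4: 4 × 7 × 5 = 140
  FM-5: 9 × 1 × 10 = 90
  FM-6: 10 × 7 × 4 = 280
  FM-7: 9 × 3 × 10 = 270
After action: FM-6 → 10 × 7 × 1 = 70.
Revised RPNs: FM-7=270, FM-1=245, FM-3=200, FM-4=140, FM-5=90, FM-6=70, FM-2=63.
Highest is now FM-7 (270).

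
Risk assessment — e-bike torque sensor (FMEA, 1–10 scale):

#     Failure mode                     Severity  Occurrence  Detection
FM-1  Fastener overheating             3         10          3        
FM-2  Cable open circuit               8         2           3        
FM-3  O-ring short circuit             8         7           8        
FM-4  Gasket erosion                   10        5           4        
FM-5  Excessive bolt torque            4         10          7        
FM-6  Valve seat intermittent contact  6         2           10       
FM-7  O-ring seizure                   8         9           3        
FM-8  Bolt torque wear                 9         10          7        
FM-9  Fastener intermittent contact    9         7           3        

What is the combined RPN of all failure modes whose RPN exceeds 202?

RPN = Severity × Occurrence × Detection:
  FM-1: 3 × 10 × 3 = 90
  FM-2: 8 × 2 × 3 = 48
  FM-3: 8 × 7 × 8 = 448
  FM-4: 10 × 5 × 4 = 200
  FM-5: 4 × 10 × 7 = 280
  FM-6: 6 × 2 × 10 = 120
  FM-7: 8 × 9 × 3 = 216
  FM-8: 9 × 10 × 7 = 630
  FM-9: 9 × 7 × 3 = 189
RPN > 202: FM-3 (448), FM-5 (280), FM-7 (216), FM-8 (630).
Sum: 448 + 280 + 216 + 630 = 1574.

1574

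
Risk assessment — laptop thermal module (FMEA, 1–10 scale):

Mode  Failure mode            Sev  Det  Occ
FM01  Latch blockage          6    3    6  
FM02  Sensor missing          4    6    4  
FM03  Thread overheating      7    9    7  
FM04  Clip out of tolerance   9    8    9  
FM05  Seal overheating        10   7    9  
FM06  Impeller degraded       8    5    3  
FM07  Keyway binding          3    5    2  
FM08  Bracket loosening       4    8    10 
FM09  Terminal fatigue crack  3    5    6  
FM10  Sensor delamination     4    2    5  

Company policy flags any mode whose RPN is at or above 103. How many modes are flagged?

RPN = Severity × Occurrence × Detection:
  FM01: 6 × 6 × 3 = 108
  FM02: 4 × 4 × 6 = 96
  FM03: 7 × 7 × 9 = 441
  FM04: 9 × 9 × 8 = 648
  FM05: 10 × 9 × 7 = 630
  FM06: 8 × 3 × 5 = 120
  FM07: 3 × 2 × 5 = 30
  FM08: 4 × 10 × 8 = 320
  FM09: 3 × 6 × 5 = 90
  FM10: 4 × 5 × 2 = 40
Modes with RPN ≥ 103: FM01 (108), FM03 (441), FM04 (648), FM05 (630), FM06 (120), FM08 (320) → 6.

6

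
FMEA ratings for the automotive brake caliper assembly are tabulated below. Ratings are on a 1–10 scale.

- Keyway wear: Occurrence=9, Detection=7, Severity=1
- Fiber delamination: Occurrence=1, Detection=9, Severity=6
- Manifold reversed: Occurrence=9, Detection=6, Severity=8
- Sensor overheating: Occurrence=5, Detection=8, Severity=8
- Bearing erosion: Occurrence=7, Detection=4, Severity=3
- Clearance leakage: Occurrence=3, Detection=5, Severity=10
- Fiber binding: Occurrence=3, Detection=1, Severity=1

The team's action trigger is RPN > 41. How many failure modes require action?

6

RPN = Severity × Occurrence × Detection:
  Keyway wear: 1 × 9 × 7 = 63
  Fiber delamination: 6 × 1 × 9 = 54
  Manifold reversed: 8 × 9 × 6 = 432
  Sensor overheating: 8 × 5 × 8 = 320
  Bearing erosion: 3 × 7 × 4 = 84
  Clearance leakage: 10 × 3 × 5 = 150
  Fiber binding: 1 × 3 × 1 = 3
Modes with RPN > 41: Keyway wear (63), Fiber delamination (54), Manifold reversed (432), Sensor overheating (320), Bearing erosion (84), Clearance leakage (150) → 6.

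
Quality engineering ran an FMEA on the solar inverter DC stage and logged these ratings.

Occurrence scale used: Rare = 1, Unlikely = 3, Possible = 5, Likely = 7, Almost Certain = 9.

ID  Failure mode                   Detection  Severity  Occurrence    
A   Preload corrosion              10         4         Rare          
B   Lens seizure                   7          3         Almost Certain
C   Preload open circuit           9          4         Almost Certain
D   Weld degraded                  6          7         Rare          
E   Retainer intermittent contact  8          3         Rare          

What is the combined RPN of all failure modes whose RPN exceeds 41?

555

RPN = Severity × Occurrence × Detection:
  A: 4 × 1 × 10 = 40
  B: 3 × 9 × 7 = 189
  C: 4 × 9 × 9 = 324
  D: 7 × 1 × 6 = 42
  E: 3 × 1 × 8 = 24
RPN > 41: B (189), C (324), D (42).
Sum: 189 + 324 + 42 = 555.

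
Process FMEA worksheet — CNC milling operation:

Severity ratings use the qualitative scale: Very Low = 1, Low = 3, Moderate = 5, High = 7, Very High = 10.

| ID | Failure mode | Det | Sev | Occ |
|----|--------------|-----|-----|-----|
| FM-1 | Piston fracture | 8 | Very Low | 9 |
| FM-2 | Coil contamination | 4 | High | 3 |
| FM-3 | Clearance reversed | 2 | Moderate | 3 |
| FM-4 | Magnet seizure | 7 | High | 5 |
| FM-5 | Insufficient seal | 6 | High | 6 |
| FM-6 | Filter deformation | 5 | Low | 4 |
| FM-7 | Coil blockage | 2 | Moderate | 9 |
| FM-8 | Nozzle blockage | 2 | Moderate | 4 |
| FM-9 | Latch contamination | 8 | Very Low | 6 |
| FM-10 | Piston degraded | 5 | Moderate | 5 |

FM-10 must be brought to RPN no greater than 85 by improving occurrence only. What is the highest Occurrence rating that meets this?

FM-10: S=5, O=5, D=5 → current RPN = 125.
Fixed product = 25. Need 25 × O ≤ 85, so O ≤ 85/25 = 3.40.
Maximum integer Occurrence rating = 3 (gives RPN 75; O=4 would give 100 > 85).

3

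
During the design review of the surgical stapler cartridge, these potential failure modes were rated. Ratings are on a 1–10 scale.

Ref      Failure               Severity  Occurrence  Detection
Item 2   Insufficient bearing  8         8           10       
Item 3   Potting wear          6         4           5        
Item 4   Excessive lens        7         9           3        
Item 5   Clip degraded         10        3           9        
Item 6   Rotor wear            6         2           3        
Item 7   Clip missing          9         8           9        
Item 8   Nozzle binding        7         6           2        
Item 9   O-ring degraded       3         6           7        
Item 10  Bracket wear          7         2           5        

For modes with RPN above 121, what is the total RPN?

1873

RPN = Severity × Occurrence × Detection:
  Item 2: 8 × 8 × 10 = 640
  Item 3: 6 × 4 × 5 = 120
  Item 4: 7 × 9 × 3 = 189
  Item 5: 10 × 3 × 9 = 270
  Item 6: 6 × 2 × 3 = 36
  Item 7: 9 × 8 × 9 = 648
  Item 8: 7 × 6 × 2 = 84
  Item 9: 3 × 6 × 7 = 126
  Item 10: 7 × 2 × 5 = 70
RPN > 121: Item 2 (640), Item 4 (189), Item 5 (270), Item 7 (648), Item 9 (126).
Sum: 640 + 189 + 270 + 648 + 126 = 1873.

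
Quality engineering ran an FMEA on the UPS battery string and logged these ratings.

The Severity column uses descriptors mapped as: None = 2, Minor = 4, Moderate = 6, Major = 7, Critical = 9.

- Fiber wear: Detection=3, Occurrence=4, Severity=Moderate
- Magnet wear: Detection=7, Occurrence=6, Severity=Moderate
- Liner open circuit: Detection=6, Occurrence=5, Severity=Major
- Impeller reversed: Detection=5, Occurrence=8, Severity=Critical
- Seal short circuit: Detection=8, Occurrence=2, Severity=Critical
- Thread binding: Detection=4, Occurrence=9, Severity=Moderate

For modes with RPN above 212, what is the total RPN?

828

RPN = Severity × Occurrence × Detection:
  Fiber wear: 6 × 4 × 3 = 72
  Magnet wear: 6 × 6 × 7 = 252
  Liner open circuit: 7 × 5 × 6 = 210
  Impeller reversed: 9 × 8 × 5 = 360
  Seal short circuit: 9 × 2 × 8 = 144
  Thread binding: 6 × 9 × 4 = 216
RPN > 212: Magnet wear (252), Impeller reversed (360), Thread binding (216).
Sum: 252 + 360 + 216 = 828.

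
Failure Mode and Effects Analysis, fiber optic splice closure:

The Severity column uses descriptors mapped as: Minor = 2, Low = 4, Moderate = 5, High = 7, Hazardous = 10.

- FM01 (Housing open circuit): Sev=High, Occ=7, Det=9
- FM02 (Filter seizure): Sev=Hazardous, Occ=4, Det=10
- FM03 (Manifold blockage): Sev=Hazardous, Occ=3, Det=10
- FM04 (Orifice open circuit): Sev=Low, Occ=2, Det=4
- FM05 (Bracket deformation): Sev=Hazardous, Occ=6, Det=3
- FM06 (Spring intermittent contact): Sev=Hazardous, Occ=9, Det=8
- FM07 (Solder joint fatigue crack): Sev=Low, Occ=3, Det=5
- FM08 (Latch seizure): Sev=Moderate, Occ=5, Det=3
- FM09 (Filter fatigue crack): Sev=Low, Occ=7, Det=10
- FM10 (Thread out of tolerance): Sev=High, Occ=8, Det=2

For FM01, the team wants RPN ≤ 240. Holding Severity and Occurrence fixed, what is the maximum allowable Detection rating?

4

FM01: S=7, O=7, D=9 → current RPN = 441.
Fixed product = 49. Need 49 × D ≤ 240, so D ≤ 240/49 = 4.90.
Maximum integer Detection rating = 4 (gives RPN 196; D=5 would give 245 > 240).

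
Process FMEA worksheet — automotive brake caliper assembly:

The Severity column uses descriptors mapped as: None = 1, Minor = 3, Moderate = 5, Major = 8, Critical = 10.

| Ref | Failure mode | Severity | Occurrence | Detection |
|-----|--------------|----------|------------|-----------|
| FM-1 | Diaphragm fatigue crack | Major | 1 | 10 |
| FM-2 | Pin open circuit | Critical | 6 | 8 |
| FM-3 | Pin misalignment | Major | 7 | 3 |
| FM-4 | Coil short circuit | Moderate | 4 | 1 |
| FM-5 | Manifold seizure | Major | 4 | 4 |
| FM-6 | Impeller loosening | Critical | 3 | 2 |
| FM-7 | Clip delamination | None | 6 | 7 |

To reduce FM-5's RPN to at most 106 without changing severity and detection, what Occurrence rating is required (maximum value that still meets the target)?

3

FM-5: S=8, O=4, D=4 → current RPN = 128.
Fixed product = 32. Need 32 × O ≤ 106, so O ≤ 106/32 = 3.31.
Maximum integer Occurrence rating = 3 (gives RPN 96; O=4 would give 128 > 106).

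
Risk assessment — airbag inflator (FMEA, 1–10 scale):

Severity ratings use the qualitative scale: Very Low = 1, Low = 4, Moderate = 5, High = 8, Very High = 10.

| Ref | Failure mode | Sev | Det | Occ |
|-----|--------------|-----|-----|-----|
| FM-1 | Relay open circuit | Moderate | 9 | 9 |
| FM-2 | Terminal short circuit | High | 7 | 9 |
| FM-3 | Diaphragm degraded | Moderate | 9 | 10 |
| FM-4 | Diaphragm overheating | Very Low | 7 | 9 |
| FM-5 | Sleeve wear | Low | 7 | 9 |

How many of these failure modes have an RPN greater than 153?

4

RPN = Severity × Occurrence × Detection:
  FM-1: 5 × 9 × 9 = 405
  FM-2: 8 × 9 × 7 = 504
  FM-3: 5 × 10 × 9 = 450
  FM-4: 1 × 9 × 7 = 63
  FM-5: 4 × 9 × 7 = 252
Modes with RPN > 153: FM-1 (405), FM-2 (504), FM-3 (450), FM-5 (252) → 4.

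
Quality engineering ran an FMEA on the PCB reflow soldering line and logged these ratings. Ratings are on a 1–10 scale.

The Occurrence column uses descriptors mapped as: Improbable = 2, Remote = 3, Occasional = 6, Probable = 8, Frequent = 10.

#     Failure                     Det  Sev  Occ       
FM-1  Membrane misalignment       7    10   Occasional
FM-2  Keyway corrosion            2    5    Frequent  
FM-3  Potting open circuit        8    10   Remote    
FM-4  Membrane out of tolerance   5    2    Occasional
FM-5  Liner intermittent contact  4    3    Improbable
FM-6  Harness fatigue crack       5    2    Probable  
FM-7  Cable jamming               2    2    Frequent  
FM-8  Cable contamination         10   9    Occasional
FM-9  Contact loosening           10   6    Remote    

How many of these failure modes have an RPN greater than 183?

RPN = Severity × Occurrence × Detection:
  FM-1: 10 × 6 × 7 = 420
  FM-2: 5 × 10 × 2 = 100
  FM-3: 10 × 3 × 8 = 240
  FM-4: 2 × 6 × 5 = 60
  FM-5: 3 × 2 × 4 = 24
  FM-6: 2 × 8 × 5 = 80
  FM-7: 2 × 10 × 2 = 40
  FM-8: 9 × 6 × 10 = 540
  FM-9: 6 × 3 × 10 = 180
Modes with RPN > 183: FM-1 (420), FM-3 (240), FM-8 (540) → 3.

3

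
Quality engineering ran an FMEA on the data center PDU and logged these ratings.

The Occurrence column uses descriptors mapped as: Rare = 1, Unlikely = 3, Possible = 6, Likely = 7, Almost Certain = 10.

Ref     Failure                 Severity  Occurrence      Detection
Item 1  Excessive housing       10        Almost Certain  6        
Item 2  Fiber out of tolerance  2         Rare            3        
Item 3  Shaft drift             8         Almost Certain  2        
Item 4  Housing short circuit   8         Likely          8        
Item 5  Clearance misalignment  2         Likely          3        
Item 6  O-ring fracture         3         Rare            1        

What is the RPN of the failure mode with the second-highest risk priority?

RPN = Severity × Occurrence × Detection:
  Item 1: 10 × 10 × 6 = 600
  Item 2: 2 × 1 × 3 = 6
  Item 3: 8 × 10 × 2 = 160
  Item 4: 8 × 7 × 8 = 448
  Item 5: 2 × 7 × 3 = 42
  Item 6: 3 × 1 × 1 = 3
Sorted descending: 600, 448, 160, 42, 6, 3.
The second-highest RPN is 448 (Item 4).

448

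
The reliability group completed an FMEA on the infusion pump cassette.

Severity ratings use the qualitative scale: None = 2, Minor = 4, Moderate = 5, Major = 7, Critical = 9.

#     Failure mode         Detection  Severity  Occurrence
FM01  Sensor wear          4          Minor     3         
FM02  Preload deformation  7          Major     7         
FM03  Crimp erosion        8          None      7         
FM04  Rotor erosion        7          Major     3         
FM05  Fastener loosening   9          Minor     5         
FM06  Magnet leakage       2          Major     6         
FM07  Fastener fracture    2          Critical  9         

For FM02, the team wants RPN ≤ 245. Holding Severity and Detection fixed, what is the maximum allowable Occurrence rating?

FM02: S=7, O=7, D=7 → current RPN = 343.
Fixed product = 49. Need 49 × O ≤ 245, so O ≤ 245/49 = 5.00.
Maximum integer Occurrence rating = 5 (gives RPN 245; O=6 would give 294 > 245).

5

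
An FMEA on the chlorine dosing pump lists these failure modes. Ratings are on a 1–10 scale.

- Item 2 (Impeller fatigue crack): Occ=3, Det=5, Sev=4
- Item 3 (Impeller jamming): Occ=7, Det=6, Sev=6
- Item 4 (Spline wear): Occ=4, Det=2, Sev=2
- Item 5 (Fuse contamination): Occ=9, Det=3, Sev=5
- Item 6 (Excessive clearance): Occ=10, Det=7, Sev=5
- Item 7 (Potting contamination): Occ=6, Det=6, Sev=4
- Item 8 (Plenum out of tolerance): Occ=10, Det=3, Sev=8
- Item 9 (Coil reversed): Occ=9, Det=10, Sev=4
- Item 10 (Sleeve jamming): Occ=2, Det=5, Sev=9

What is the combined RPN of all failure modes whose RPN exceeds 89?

RPN = Severity × Occurrence × Detection:
  Item 2: 4 × 3 × 5 = 60
  Item 3: 6 × 7 × 6 = 252
  Item 4: 2 × 4 × 2 = 16
  Item 5: 5 × 9 × 3 = 135
  Item 6: 5 × 10 × 7 = 350
  Item 7: 4 × 6 × 6 = 144
  Item 8: 8 × 10 × 3 = 240
  Item 9: 4 × 9 × 10 = 360
  Item 10: 9 × 2 × 5 = 90
RPN > 89: Item 3 (252), Item 5 (135), Item 6 (350), Item 7 (144), Item 8 (240), Item 9 (360), Item 10 (90).
Sum: 252 + 135 + 350 + 144 + 240 + 360 + 90 = 1571.

1571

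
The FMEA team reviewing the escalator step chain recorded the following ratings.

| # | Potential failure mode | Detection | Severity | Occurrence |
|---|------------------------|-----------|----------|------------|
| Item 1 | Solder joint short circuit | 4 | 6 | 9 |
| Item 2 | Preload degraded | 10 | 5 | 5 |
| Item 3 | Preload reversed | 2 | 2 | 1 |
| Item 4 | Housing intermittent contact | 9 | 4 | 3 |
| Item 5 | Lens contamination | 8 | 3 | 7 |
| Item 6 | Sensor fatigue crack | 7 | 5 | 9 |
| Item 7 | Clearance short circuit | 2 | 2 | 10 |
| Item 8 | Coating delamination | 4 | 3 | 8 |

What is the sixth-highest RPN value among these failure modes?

96

RPN = Severity × Occurrence × Detection:
  Item 1: 6 × 9 × 4 = 216
  Item 2: 5 × 5 × 10 = 250
  Item 3: 2 × 1 × 2 = 4
  Item 4: 4 × 3 × 9 = 108
  Item 5: 3 × 7 × 8 = 168
  Item 6: 5 × 9 × 7 = 315
  Item 7: 2 × 10 × 2 = 40
  Item 8: 3 × 8 × 4 = 96
Sorted descending: 315, 250, 216, 168, 108, 96, 40, 4.
The sixth-highest RPN is 96 (Item 8).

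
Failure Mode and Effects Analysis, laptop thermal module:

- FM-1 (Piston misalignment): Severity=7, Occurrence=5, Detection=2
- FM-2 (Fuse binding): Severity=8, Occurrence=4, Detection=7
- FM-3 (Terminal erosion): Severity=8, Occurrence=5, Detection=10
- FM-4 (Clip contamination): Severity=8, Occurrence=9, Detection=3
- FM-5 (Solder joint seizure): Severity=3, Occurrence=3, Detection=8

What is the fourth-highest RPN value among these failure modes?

RPN = Severity × Occurrence × Detection:
  FM-1: 7 × 5 × 2 = 70
  FM-2: 8 × 4 × 7 = 224
  FM-3: 8 × 5 × 10 = 400
  FM-4: 8 × 9 × 3 = 216
  FM-5: 3 × 3 × 8 = 72
Sorted descending: 400, 224, 216, 72, 70.
The fourth-highest RPN is 72 (FM-5).

72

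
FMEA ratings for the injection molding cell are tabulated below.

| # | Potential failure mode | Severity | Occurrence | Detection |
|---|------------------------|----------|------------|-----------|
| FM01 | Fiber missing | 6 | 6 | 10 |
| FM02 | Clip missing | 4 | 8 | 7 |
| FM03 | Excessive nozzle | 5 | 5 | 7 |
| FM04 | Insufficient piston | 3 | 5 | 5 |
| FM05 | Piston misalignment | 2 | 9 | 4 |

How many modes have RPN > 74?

4

RPN = Severity × Occurrence × Detection:
  FM01: 6 × 6 × 10 = 360
  FM02: 4 × 8 × 7 = 224
  FM03: 5 × 5 × 7 = 175
  FM04: 3 × 5 × 5 = 75
  FM05: 2 × 9 × 4 = 72
Modes with RPN > 74: FM01 (360), FM02 (224), FM03 (175), FM04 (75) → 4.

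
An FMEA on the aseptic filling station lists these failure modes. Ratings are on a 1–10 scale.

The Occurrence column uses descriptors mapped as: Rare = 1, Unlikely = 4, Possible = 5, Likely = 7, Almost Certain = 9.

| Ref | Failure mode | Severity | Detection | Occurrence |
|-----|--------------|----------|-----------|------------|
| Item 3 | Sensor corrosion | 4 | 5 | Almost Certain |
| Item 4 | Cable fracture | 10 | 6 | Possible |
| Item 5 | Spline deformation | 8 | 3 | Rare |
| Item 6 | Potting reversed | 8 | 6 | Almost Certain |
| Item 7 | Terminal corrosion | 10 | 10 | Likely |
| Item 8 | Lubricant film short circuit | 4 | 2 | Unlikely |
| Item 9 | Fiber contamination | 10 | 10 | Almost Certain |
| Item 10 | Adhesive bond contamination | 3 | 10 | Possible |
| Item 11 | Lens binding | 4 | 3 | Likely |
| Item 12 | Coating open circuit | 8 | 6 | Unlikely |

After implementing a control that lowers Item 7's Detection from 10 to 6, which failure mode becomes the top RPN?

Item 9

RPN = Severity × Occurrence × Detection:
  Item 3: 4 × 9 × 5 = 180
  Item 4: 10 × 5 × 6 = 300
  Item 5: 8 × 1 × 3 = 24
  Item 6: 8 × 9 × 6 = 432
  Item 7: 10 × 7 × 10 = 700
  Item 8: 4 × 4 × 2 = 32
  Item 9: 10 × 9 × 10 = 900
  Item 10: 3 × 5 × 10 = 150
  Item 11: 4 × 7 × 3 = 84
  Item 12: 8 × 4 × 6 = 192
After action: Item 7 → 10 × 7 × 6 = 420.
Revised RPNs: Item 9=900, Item 6=432, Item 7=420, Item 4=300, Item 12=192, Item 3=180, Item 10=150, Item 11=84, Item 8=32, Item 5=24.
Highest is now Item 9 (900).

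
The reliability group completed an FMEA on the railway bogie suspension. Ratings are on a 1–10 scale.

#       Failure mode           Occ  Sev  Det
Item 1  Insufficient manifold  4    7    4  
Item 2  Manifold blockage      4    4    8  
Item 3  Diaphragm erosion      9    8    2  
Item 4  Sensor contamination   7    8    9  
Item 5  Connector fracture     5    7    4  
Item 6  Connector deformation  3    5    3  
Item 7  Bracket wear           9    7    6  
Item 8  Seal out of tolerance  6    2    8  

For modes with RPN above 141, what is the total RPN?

1026

RPN = Severity × Occurrence × Detection:
  Item 1: 7 × 4 × 4 = 112
  Item 2: 4 × 4 × 8 = 128
  Item 3: 8 × 9 × 2 = 144
  Item 4: 8 × 7 × 9 = 504
  Item 5: 7 × 5 × 4 = 140
  Item 6: 5 × 3 × 3 = 45
  Item 7: 7 × 9 × 6 = 378
  Item 8: 2 × 6 × 8 = 96
RPN > 141: Item 3 (144), Item 4 (504), Item 7 (378).
Sum: 144 + 504 + 378 = 1026.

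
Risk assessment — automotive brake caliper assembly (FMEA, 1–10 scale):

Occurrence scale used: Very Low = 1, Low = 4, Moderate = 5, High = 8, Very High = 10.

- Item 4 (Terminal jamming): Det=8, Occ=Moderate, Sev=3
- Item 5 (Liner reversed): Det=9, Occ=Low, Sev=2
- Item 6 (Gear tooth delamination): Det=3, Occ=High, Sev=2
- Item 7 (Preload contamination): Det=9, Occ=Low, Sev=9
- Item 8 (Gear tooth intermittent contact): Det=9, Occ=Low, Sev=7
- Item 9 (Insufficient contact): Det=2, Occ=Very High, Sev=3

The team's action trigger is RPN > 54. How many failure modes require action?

RPN = Severity × Occurrence × Detection:
  Item 4: 3 × 5 × 8 = 120
  Item 5: 2 × 4 × 9 = 72
  Item 6: 2 × 8 × 3 = 48
  Item 7: 9 × 4 × 9 = 324
  Item 8: 7 × 4 × 9 = 252
  Item 9: 3 × 10 × 2 = 60
Modes with RPN > 54: Item 4 (120), Item 5 (72), Item 7 (324), Item 8 (252), Item 9 (60) → 5.

5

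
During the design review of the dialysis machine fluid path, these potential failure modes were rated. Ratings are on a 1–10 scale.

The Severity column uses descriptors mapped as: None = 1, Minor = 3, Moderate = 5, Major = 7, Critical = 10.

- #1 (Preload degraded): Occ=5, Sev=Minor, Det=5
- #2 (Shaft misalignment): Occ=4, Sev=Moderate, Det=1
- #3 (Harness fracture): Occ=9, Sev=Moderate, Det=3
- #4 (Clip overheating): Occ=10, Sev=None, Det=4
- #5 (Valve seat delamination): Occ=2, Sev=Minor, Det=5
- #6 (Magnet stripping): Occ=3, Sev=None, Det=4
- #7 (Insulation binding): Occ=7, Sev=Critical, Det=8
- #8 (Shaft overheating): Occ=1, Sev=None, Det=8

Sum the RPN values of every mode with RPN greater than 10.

872

RPN = Severity × Occurrence × Detection:
  #1: 3 × 5 × 5 = 75
  #2: 5 × 4 × 1 = 20
  #3: 5 × 9 × 3 = 135
  #4: 1 × 10 × 4 = 40
  #5: 3 × 2 × 5 = 30
  #6: 1 × 3 × 4 = 12
  #7: 10 × 7 × 8 = 560
  #8: 1 × 1 × 8 = 8
RPN > 10: #1 (75), #2 (20), #3 (135), #4 (40), #5 (30), #6 (12), #7 (560).
Sum: 75 + 20 + 135 + 40 + 30 + 12 + 560 = 872.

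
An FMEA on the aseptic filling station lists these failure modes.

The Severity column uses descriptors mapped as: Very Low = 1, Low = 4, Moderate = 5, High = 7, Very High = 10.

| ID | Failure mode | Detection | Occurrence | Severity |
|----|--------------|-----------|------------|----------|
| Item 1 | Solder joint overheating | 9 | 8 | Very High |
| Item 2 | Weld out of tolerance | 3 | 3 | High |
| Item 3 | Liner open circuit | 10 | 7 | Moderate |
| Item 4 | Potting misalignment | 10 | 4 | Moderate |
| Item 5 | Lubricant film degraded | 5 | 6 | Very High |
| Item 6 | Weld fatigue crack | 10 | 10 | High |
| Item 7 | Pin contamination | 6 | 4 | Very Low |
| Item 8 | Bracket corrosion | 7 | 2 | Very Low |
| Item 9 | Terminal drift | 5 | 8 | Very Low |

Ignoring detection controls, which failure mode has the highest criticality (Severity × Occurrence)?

Criticality = Severity × Occurrence:
  Item 1: 10 × 8 = 80
  Item 2: 7 × 3 = 21
  Item 3: 5 × 7 = 35
  Item 4: 5 × 4 = 20
  Item 5: 10 × 6 = 60
  Item 6: 7 × 10 = 70
  Item 7: 1 × 4 = 4
  Item 8: 1 × 2 = 2
  Item 9: 1 × 8 = 8
Highest criticality is 80 → Item 1.

Item 1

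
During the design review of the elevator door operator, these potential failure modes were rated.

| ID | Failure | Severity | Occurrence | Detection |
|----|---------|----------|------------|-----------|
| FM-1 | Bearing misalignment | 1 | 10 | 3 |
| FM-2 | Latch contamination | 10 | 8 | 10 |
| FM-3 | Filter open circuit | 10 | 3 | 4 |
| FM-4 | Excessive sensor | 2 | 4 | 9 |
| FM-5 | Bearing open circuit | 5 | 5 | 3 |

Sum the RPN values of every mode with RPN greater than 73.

995

RPN = Severity × Occurrence × Detection:
  FM-1: 1 × 10 × 3 = 30
  FM-2: 10 × 8 × 10 = 800
  FM-3: 10 × 3 × 4 = 120
  FM-4: 2 × 4 × 9 = 72
  FM-5: 5 × 5 × 3 = 75
RPN > 73: FM-2 (800), FM-3 (120), FM-5 (75).
Sum: 800 + 120 + 75 = 995.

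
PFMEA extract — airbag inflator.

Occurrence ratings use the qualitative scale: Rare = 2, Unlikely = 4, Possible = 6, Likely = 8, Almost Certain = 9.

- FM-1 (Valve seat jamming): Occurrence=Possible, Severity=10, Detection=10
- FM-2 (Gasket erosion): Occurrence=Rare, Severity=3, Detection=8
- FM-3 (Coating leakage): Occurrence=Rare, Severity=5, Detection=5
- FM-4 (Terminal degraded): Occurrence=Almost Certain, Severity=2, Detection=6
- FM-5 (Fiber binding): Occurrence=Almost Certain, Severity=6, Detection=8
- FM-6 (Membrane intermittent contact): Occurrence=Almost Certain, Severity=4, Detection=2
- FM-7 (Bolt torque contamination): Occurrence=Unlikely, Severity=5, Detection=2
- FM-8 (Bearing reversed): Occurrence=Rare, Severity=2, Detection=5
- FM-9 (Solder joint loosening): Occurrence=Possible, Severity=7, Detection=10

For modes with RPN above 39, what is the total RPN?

RPN = Severity × Occurrence × Detection:
  FM-1: 10 × 6 × 10 = 600
  FM-2: 3 × 2 × 8 = 48
  FM-3: 5 × 2 × 5 = 50
  FM-4: 2 × 9 × 6 = 108
  FM-5: 6 × 9 × 8 = 432
  FM-6: 4 × 9 × 2 = 72
  FM-7: 5 × 4 × 2 = 40
  FM-8: 2 × 2 × 5 = 20
  FM-9: 7 × 6 × 10 = 420
RPN > 39: FM-1 (600), FM-2 (48), FM-3 (50), FM-4 (108), FM-5 (432), FM-6 (72), FM-7 (40), FM-9 (420).
Sum: 600 + 48 + 50 + 108 + 432 + 72 + 40 + 420 = 1770.

1770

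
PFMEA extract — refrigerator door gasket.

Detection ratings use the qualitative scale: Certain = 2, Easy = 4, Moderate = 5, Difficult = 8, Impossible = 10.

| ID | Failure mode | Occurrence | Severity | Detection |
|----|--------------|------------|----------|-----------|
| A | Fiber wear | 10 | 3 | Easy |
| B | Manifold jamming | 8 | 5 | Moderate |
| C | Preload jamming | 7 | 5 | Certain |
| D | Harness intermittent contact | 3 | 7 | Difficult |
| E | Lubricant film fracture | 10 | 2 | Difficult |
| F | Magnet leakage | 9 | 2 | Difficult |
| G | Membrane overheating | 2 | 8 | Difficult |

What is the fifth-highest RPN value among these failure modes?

128

RPN = Severity × Occurrence × Detection:
  A: 3 × 10 × 4 = 120
  B: 5 × 8 × 5 = 200
  C: 5 × 7 × 2 = 70
  D: 7 × 3 × 8 = 168
  E: 2 × 10 × 8 = 160
  F: 2 × 9 × 8 = 144
  G: 8 × 2 × 8 = 128
Sorted descending: 200, 168, 160, 144, 128, 120, 70.
The fifth-highest RPN is 128 (G).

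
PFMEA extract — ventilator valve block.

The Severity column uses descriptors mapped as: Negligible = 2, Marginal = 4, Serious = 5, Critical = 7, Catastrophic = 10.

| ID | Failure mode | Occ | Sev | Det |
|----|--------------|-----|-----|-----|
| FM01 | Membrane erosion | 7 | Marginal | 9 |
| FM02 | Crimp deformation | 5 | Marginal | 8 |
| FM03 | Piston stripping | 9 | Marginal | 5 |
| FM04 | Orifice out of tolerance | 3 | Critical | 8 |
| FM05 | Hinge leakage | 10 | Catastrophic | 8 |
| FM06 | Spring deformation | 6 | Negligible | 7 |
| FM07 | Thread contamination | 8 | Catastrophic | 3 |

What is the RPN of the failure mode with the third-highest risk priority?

RPN = Severity × Occurrence × Detection:
  FM01: 4 × 7 × 9 = 252
  FM02: 4 × 5 × 8 = 160
  FM03: 4 × 9 × 5 = 180
  FM04: 7 × 3 × 8 = 168
  FM05: 10 × 10 × 8 = 800
  FM06: 2 × 6 × 7 = 84
  FM07: 10 × 8 × 3 = 240
Sorted descending: 800, 252, 240, 180, 168, 160, 84.
The third-highest RPN is 240 (FM07).

240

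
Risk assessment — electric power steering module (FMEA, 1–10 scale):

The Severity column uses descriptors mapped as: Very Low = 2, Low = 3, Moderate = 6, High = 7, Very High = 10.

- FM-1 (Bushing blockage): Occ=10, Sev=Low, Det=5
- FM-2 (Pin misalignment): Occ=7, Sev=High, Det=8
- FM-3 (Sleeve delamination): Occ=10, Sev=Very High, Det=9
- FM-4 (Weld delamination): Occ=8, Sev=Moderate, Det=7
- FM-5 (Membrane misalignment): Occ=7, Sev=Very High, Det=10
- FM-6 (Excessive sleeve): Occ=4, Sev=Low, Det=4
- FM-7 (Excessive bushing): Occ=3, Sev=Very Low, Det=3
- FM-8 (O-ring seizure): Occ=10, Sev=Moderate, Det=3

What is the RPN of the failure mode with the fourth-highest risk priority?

336

RPN = Severity × Occurrence × Detection:
  FM-1: 3 × 10 × 5 = 150
  FM-2: 7 × 7 × 8 = 392
  FM-3: 10 × 10 × 9 = 900
  FM-4: 6 × 8 × 7 = 336
  FM-5: 10 × 7 × 10 = 700
  FM-6: 3 × 4 × 4 = 48
  FM-7: 2 × 3 × 3 = 18
  FM-8: 6 × 10 × 3 = 180
Sorted descending: 900, 700, 392, 336, 180, 150, 48, 18.
The fourth-highest RPN is 336 (FM-4).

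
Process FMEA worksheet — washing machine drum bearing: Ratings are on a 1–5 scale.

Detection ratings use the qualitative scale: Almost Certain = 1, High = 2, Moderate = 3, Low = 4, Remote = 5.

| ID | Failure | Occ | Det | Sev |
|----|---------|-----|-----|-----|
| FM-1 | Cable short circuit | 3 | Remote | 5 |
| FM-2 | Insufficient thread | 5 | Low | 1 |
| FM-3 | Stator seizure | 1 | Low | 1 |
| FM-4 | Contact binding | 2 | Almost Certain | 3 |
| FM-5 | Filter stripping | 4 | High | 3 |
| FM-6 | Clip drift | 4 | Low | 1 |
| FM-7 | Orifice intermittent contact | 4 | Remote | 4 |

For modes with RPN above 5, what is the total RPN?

221

RPN = Severity × Occurrence × Detection:
  FM-1: 5 × 3 × 5 = 75
  FM-2: 1 × 5 × 4 = 20
  FM-3: 1 × 1 × 4 = 4
  FM-4: 3 × 2 × 1 = 6
  FM-5: 3 × 4 × 2 = 24
  FM-6: 1 × 4 × 4 = 16
  FM-7: 4 × 4 × 5 = 80
RPN > 5: FM-1 (75), FM-2 (20), FM-4 (6), FM-5 (24), FM-6 (16), FM-7 (80).
Sum: 75 + 20 + 6 + 24 + 16 + 80 = 221.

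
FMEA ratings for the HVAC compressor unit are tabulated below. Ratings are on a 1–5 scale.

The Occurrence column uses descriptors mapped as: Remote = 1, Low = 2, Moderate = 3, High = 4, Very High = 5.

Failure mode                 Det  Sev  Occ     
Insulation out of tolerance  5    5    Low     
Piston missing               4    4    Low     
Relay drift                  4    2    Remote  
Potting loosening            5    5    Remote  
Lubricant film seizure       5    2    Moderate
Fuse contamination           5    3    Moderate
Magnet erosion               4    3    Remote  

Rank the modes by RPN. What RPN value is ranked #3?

32

RPN = Severity × Occurrence × Detection:
  Insulation out of tolerance: 5 × 2 × 5 = 50
  Piston missing: 4 × 2 × 4 = 32
  Relay drift: 2 × 1 × 4 = 8
  Potting loosening: 5 × 1 × 5 = 25
  Lubricant film seizure: 2 × 3 × 5 = 30
  Fuse contamination: 3 × 3 × 5 = 45
  Magnet erosion: 3 × 1 × 4 = 12
Sorted descending: 50, 45, 32, 30, 25, 12, 8.
The third-highest RPN is 32 (Piston missing).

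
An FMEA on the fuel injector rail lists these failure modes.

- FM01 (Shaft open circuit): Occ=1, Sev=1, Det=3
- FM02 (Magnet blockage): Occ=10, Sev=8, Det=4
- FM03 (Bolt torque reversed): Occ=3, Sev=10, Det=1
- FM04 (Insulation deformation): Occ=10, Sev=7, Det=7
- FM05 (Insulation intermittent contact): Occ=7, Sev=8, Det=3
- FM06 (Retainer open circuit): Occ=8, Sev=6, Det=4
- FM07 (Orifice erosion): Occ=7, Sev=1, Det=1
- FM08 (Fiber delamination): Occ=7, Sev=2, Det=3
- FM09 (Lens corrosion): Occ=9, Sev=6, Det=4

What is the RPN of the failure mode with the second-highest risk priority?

320

RPN = Severity × Occurrence × Detection:
  FM01: 1 × 1 × 3 = 3
  FM02: 8 × 10 × 4 = 320
  FM03: 10 × 3 × 1 = 30
  FM04: 7 × 10 × 7 = 490
  FM05: 8 × 7 × 3 = 168
  FM06: 6 × 8 × 4 = 192
  FM07: 1 × 7 × 1 = 7
  FM08: 2 × 7 × 3 = 42
  FM09: 6 × 9 × 4 = 216
Sorted descending: 490, 320, 216, 192, 168, 42, 30, 7, 3.
The second-highest RPN is 320 (FM02).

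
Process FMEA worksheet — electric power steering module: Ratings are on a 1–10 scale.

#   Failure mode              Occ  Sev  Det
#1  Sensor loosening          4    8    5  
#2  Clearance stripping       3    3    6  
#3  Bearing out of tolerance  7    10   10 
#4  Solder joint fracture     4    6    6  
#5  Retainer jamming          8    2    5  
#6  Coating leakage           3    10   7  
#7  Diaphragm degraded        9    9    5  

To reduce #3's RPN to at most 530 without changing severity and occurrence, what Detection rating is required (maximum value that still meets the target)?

7

#3: S=10, O=7, D=10 → current RPN = 700.
Fixed product = 70. Need 70 × D ≤ 530, so D ≤ 530/70 = 7.57.
Maximum integer Detection rating = 7 (gives RPN 490; D=8 would give 560 > 530).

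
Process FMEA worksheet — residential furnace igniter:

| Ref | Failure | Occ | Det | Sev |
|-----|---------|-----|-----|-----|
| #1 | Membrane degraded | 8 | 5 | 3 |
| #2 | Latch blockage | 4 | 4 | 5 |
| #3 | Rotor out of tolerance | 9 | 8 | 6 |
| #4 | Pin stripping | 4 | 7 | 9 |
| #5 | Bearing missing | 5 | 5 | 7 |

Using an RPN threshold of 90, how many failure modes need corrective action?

4

RPN = Severity × Occurrence × Detection:
  #1: 3 × 8 × 5 = 120
  #2: 5 × 4 × 4 = 80
  #3: 6 × 9 × 8 = 432
  #4: 9 × 4 × 7 = 252
  #5: 7 × 5 × 5 = 175
Modes with RPN ≥ 90: #1 (120), #3 (432), #4 (252), #5 (175) → 4.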